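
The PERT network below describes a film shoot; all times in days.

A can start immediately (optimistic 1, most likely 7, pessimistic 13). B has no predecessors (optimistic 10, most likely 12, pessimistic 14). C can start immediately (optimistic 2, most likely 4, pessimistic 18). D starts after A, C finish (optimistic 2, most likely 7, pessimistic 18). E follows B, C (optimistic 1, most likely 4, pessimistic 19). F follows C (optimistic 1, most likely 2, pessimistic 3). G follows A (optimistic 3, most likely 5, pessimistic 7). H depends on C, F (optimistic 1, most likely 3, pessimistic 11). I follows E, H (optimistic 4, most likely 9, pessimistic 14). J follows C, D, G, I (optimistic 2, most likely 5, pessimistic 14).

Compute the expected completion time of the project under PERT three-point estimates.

te_A = (1 + 4·7 + 13)/6 = 42/6 = 7
te_B = (10 + 4·12 + 14)/6 = 72/6 = 12
te_C = (2 + 4·4 + 18)/6 = 36/6 = 6
te_D = (2 + 4·7 + 18)/6 = 48/6 = 8
te_E = (1 + 4·4 + 19)/6 = 36/6 = 6
te_F = (1 + 4·2 + 3)/6 = 12/6 = 2
te_G = (3 + 4·5 + 7)/6 = 30/6 = 5
te_H = (1 + 4·3 + 11)/6 = 24/6 = 4
te_I = (4 + 4·9 + 14)/6 = 54/6 = 9
te_J = (2 + 4·5 + 14)/6 = 36/6 = 6

Forward pass:
ES_A = 0; EF_A = 7
ES_B = 0; EF_B = 12
ES_C = 0; EF_C = 6
ES_D = max(EF_A=7, EF_C=6) = 7; EF_D = 7+8 = 15
ES_E = max(EF_B=12, EF_C=6) = 12; EF_E = 12+6 = 18
ES_F = 6; EF_F = 6+2 = 8
ES_G = 7; EF_G = 7+5 = 12
ES_H = max(EF_C=6, EF_F=8) = 8; EF_H = 8+4 = 12
ES_I = max(EF_E=18, EF_H=12) = 18; EF_I = 18+9 = 27
ES_J = max(EF_C=6, EF_D=15, EF_G=12, EF_I=27) = 27; EF_J = 27+6 = 33
Expected project duration μ = 33 days. Critical path: B → E → I → J.

33 days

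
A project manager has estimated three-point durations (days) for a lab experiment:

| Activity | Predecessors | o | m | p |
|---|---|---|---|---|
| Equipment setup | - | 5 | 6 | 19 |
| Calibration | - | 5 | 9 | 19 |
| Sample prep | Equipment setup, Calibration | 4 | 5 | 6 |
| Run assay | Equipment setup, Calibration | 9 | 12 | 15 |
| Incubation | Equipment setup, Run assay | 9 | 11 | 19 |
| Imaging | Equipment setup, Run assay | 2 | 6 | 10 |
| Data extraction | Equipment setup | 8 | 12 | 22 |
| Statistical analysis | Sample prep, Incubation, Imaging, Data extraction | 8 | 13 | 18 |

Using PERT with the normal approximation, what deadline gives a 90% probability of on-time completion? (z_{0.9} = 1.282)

te_Equipment setup = (5 + 4·6 + 19)/6 = 48/6 = 8; σ²_Equipment setup = ((19−5)/6)² = 5.444
te_Calibration = (5 + 4·9 + 19)/6 = 60/6 = 10; σ²_Calibration = ((19−5)/6)² = 5.444
te_Sample prep = (4 + 4·5 + 6)/6 = 30/6 = 5; σ²_Sample prep = ((6−4)/6)² = 0.111
te_Run assay = (9 + 4·12 + 15)/6 = 72/6 = 12; σ²_Run assay = ((15−9)/6)² = 1.000
te_Incubation = (9 + 4·11 + 19)/6 = 72/6 = 12; σ²_Incubation = ((19−9)/6)² = 2.778
te_Imaging = (2 + 4·6 + 10)/6 = 36/6 = 6; σ²_Imaging = ((10−2)/6)² = 1.778
te_Data extraction = (8 + 4·12 + 22)/6 = 78/6 = 13; σ²_Data extraction = ((22−8)/6)² = 5.444
te_Statistical analysis = (8 + 4·13 + 18)/6 = 78/6 = 13; σ²_Statistical analysis = ((18−8)/6)² = 2.778

Forward pass:
ES_Equipment setup = 0; EF_Equipment setup = 8
ES_Calibration = 0; EF_Calibration = 10
ES_Sample prep = max(EF_Equipment setup=8, EF_Calibration=10) = 10; EF_Sample prep = 10+5 = 15
ES_Run assay = max(EF_Equipment setup=8, EF_Calibration=10) = 10; EF_Run assay = 10+12 = 22
ES_Incubation = max(EF_Equipment setup=8, EF_Run assay=22) = 22; EF_Incubation = 22+12 = 34
ES_Imaging = max(EF_Equipment setup=8, EF_Run assay=22) = 22; EF_Imaging = 22+6 = 28
ES_Data extraction = 8; EF_Data extraction = 8+13 = 21
ES_Statistical analysis = max(EF_Sample prep=15, EF_Incubation=34, EF_Imaging=28, EF_Data extraction=21) = 34; EF_Statistical analysis = 34+13 = 47
Expected project duration μ = 47 days. Critical path: Calibration → Run assay → Incubation → Statistical analysis.

Variance along critical path = 5.444 + 1.000 + 2.778 + 2.778 = 12.000; σ = 3.464 days.
D = μ + z·σ = 47 + 1.282·3.464 = 51.4 days

51.4 days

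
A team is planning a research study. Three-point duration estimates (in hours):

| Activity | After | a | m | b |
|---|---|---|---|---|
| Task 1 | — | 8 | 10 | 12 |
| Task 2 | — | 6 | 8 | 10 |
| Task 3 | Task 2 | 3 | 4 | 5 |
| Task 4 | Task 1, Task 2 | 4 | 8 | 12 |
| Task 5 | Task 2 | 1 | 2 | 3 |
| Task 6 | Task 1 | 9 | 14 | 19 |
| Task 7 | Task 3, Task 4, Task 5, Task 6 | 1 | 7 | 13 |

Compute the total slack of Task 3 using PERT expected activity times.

te_Task 1 = (8 + 4·10 + 12)/6 = 60/6 = 10
te_Task 2 = (6 + 4·8 + 10)/6 = 48/6 = 8
te_Task 3 = (3 + 4·4 + 5)/6 = 24/6 = 4
te_Task 4 = (4 + 4·8 + 12)/6 = 48/6 = 8
te_Task 5 = (1 + 4·2 + 3)/6 = 12/6 = 2
te_Task 6 = (9 + 4·14 + 19)/6 = 84/6 = 14
te_Task 7 = (1 + 4·7 + 13)/6 = 42/6 = 7

Forward pass:
ES_Task 1 = 0; EF_Task 1 = 10
ES_Task 2 = 0; EF_Task 2 = 8
ES_Task 3 = 8; EF_Task 3 = 8+4 = 12
ES_Task 4 = max(EF_Task 1=10, EF_Task 2=8) = 10; EF_Task 4 = 10+8 = 18
ES_Task 5 = 8; EF_Task 5 = 8+2 = 10
ES_Task 6 = 10; EF_Task 6 = 10+14 = 24
ES_Task 7 = max(EF_Task 3=12, EF_Task 4=18, EF_Task 5=10, EF_Task 6=24) = 24; EF_Task 7 = 24+7 = 31
Expected project duration μ = 31 hours. Critical path: Task 1 → Task 6 → Task 7.

Backward pass:
LF_Task 7 = 31; LS_Task 7 = 31−7 = 24
LF_Task 6 = LS_Task 7 = 24; LS_Task 6 = 24−14 = 10
LF_Task 5 = LS_Task 7 = 24; LS_Task 5 = 24−2 = 22
LF_Task 4 = LS_Task 7 = 24; LS_Task 4 = 24−8 = 16
LF_Task 3 = LS_Task 7 = 24; LS_Task 3 = 24−4 = 20
LF_Task 2 = min(LS_Task 3=20, LS_Task 4=16, LS_Task 5=22) = 16; LS_Task 2 = 16−8 = 8
LF_Task 1 = min(LS_Task 4=16, LS_Task 6=10) = 10; LS_Task 1 = 10−10 = 0
Slack_Task 3 = LS_Task 3 − ES_Task 3 = 20 − 8 = 12

12 hours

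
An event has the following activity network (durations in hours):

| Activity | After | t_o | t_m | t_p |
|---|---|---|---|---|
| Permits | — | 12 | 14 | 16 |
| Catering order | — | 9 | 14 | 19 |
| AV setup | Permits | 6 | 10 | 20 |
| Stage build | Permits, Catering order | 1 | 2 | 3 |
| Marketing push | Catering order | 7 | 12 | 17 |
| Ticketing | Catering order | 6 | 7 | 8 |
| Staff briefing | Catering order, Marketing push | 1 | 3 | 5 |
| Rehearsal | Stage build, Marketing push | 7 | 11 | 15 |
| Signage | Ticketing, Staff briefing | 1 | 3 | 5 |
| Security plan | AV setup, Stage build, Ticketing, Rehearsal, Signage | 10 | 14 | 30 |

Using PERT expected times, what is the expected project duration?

te_Permits = (12 + 4·14 + 16)/6 = 84/6 = 14
te_Catering order = (9 + 4·14 + 19)/6 = 84/6 = 14
te_AV setup = (6 + 4·10 + 20)/6 = 66/6 = 11
te_Stage build = (1 + 4·2 + 3)/6 = 12/6 = 2
te_Marketing push = (7 + 4·12 + 17)/6 = 72/6 = 12
te_Ticketing = (6 + 4·7 + 8)/6 = 42/6 = 7
te_Staff briefing = (1 + 4·3 + 5)/6 = 18/6 = 3
te_Rehearsal = (7 + 4·11 + 15)/6 = 66/6 = 11
te_Signage = (1 + 4·3 + 5)/6 = 18/6 = 3
te_Security plan = (10 + 4·14 + 30)/6 = 96/6 = 16

Forward pass:
ES_Permits = 0; EF_Permits = 14
ES_Catering order = 0; EF_Catering order = 14
ES_AV setup = 14; EF_AV setup = 14+11 = 25
ES_Stage build = max(EF_Permits=14, EF_Catering order=14) = 14; EF_Stage build = 14+2 = 16
ES_Marketing push = 14; EF_Marketing push = 14+12 = 26
ES_Ticketing = 14; EF_Ticketing = 14+7 = 21
ES_Staff briefing = max(EF_Catering order=14, EF_Marketing push=26) = 26; EF_Staff briefing = 26+3 = 29
ES_Rehearsal = max(EF_Stage build=16, EF_Marketing push=26) = 26; EF_Rehearsal = 26+11 = 37
ES_Signage = max(EF_Ticketing=21, EF_Staff briefing=29) = 29; EF_Signage = 29+3 = 32
ES_Security plan = max(EF_AV setup=25, EF_Stage build=16, EF_Ticketing=21, EF_Rehearsal=37, EF_Signage=32) = 37; EF_Security plan = 37+16 = 53
Expected project duration μ = 53 hours. Critical path: Catering order → Marketing push → Rehearsal → Security plan.

53 hours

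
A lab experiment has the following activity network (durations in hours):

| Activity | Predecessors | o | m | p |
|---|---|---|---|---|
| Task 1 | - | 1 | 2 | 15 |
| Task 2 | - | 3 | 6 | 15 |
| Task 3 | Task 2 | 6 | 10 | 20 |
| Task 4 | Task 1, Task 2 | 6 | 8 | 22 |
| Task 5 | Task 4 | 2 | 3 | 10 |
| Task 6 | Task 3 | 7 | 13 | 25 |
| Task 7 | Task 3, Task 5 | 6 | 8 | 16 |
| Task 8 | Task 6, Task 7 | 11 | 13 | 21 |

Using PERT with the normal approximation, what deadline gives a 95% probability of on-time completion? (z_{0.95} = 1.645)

te_Task 1 = (1 + 4·2 + 15)/6 = 24/6 = 4; σ²_Task 1 = ((15−1)/6)² = 5.444
te_Task 2 = (3 + 4·6 + 15)/6 = 42/6 = 7; σ²_Task 2 = ((15−3)/6)² = 4.000
te_Task 3 = (6 + 4·10 + 20)/6 = 66/6 = 11; σ²_Task 3 = ((20−6)/6)² = 5.444
te_Task 4 = (6 + 4·8 + 22)/6 = 60/6 = 10; σ²_Task 4 = ((22−6)/6)² = 7.111
te_Task 5 = (2 + 4·3 + 10)/6 = 24/6 = 4; σ²_Task 5 = ((10−2)/6)² = 1.778
te_Task 6 = (7 + 4·13 + 25)/6 = 84/6 = 14; σ²_Task 6 = ((25−7)/6)² = 9.000
te_Task 7 = (6 + 4·8 + 16)/6 = 54/6 = 9; σ²_Task 7 = ((16−6)/6)² = 2.778
te_Task 8 = (11 + 4·13 + 21)/6 = 84/6 = 14; σ²_Task 8 = ((21−11)/6)² = 2.778

Forward pass:
ES_Task 1 = 0; EF_Task 1 = 4
ES_Task 2 = 0; EF_Task 2 = 7
ES_Task 3 = 7; EF_Task 3 = 7+11 = 18
ES_Task 4 = max(EF_Task 1=4, EF_Task 2=7) = 7; EF_Task 4 = 7+10 = 17
ES_Task 5 = 17; EF_Task 5 = 17+4 = 21
ES_Task 6 = 18; EF_Task 6 = 18+14 = 32
ES_Task 7 = max(EF_Task 3=18, EF_Task 5=21) = 21; EF_Task 7 = 21+9 = 30
ES_Task 8 = max(EF_Task 6=32, EF_Task 7=30) = 32; EF_Task 8 = 32+14 = 46
Expected project duration μ = 46 hours. Critical path: Task 2 → Task 3 → Task 6 → Task 8.

Variance along critical path = 4.000 + 5.444 + 9.000 + 2.778 = 21.222; σ = 4.607 hours.
D = μ + z·σ = 46 + 1.645·4.607 = 53.6 hours

53.6 hours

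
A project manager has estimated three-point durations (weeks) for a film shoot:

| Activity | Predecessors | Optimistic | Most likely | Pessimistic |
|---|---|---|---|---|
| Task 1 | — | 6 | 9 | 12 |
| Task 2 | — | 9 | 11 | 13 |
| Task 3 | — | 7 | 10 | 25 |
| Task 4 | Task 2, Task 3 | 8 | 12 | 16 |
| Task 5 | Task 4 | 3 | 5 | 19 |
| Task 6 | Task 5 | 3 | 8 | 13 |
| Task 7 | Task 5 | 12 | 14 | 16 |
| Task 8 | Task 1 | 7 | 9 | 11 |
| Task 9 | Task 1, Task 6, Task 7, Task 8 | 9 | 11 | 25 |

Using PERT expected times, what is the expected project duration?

58 weeks

te_Task 1 = (6 + 4·9 + 12)/6 = 54/6 = 9
te_Task 2 = (9 + 4·11 + 13)/6 = 66/6 = 11
te_Task 3 = (7 + 4·10 + 25)/6 = 72/6 = 12
te_Task 4 = (8 + 4·12 + 16)/6 = 72/6 = 12
te_Task 5 = (3 + 4·5 + 19)/6 = 42/6 = 7
te_Task 6 = (3 + 4·8 + 13)/6 = 48/6 = 8
te_Task 7 = (12 + 4·14 + 16)/6 = 84/6 = 14
te_Task 8 = (7 + 4·9 + 11)/6 = 54/6 = 9
te_Task 9 = (9 + 4·11 + 25)/6 = 78/6 = 13

Forward pass:
ES_Task 1 = 0; EF_Task 1 = 9
ES_Task 2 = 0; EF_Task 2 = 11
ES_Task 3 = 0; EF_Task 3 = 12
ES_Task 4 = max(EF_Task 2=11, EF_Task 3=12) = 12; EF_Task 4 = 12+12 = 24
ES_Task 5 = 24; EF_Task 5 = 24+7 = 31
ES_Task 6 = 31; EF_Task 6 = 31+8 = 39
ES_Task 7 = 31; EF_Task 7 = 31+14 = 45
ES_Task 8 = 9; EF_Task 8 = 9+9 = 18
ES_Task 9 = max(EF_Task 1=9, EF_Task 6=39, EF_Task 7=45, EF_Task 8=18) = 45; EF_Task 9 = 45+13 = 58
Expected project duration μ = 58 weeks. Critical path: Task 3 → Task 4 → Task 5 → Task 7 → Task 9.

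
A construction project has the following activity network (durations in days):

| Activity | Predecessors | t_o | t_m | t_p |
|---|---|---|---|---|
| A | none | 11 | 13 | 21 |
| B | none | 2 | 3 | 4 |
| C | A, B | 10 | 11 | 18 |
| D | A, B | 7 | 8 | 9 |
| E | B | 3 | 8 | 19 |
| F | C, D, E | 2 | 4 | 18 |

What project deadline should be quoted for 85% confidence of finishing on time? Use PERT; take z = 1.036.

35.5 days

te_A = (11 + 4·13 + 21)/6 = 84/6 = 14; σ²_A = ((21−11)/6)² = 2.778
te_B = (2 + 4·3 + 4)/6 = 18/6 = 3; σ²_B = ((4−2)/6)² = 0.111
te_C = (10 + 4·11 + 18)/6 = 72/6 = 12; σ²_C = ((18−10)/6)² = 1.778
te_D = (7 + 4·8 + 9)/6 = 48/6 = 8; σ²_D = ((9−7)/6)² = 0.111
te_E = (3 + 4·8 + 19)/6 = 54/6 = 9; σ²_E = ((19−3)/6)² = 7.111
te_F = (2 + 4·4 + 18)/6 = 36/6 = 6; σ²_F = ((18−2)/6)² = 7.111

Forward pass:
ES_A = 0; EF_A = 14
ES_B = 0; EF_B = 3
ES_C = max(EF_A=14, EF_B=3) = 14; EF_C = 14+12 = 26
ES_D = max(EF_A=14, EF_B=3) = 14; EF_D = 14+8 = 22
ES_E = 3; EF_E = 3+9 = 12
ES_F = max(EF_C=26, EF_D=22, EF_E=12) = 26; EF_F = 26+6 = 32
Expected project duration μ = 32 days. Critical path: A → C → F.

Variance along critical path = 2.778 + 1.778 + 7.111 = 11.667; σ = 3.416 days.
D = μ + z·σ = 32 + 1.036·3.416 = 35.5 days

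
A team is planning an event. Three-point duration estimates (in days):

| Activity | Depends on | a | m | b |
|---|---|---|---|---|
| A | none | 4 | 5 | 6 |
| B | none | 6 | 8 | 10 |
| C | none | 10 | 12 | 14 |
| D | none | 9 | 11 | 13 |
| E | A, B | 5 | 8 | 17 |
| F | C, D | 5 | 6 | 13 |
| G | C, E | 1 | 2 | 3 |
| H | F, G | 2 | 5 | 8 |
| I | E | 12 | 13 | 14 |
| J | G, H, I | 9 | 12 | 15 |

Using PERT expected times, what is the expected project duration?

42 days

te_A = (4 + 4·5 + 6)/6 = 30/6 = 5
te_B = (6 + 4·8 + 10)/6 = 48/6 = 8
te_C = (10 + 4·12 + 14)/6 = 72/6 = 12
te_D = (9 + 4·11 + 13)/6 = 66/6 = 11
te_E = (5 + 4·8 + 17)/6 = 54/6 = 9
te_F = (5 + 4·6 + 13)/6 = 42/6 = 7
te_G = (1 + 4·2 + 3)/6 = 12/6 = 2
te_H = (2 + 4·5 + 8)/6 = 30/6 = 5
te_I = (12 + 4·13 + 14)/6 = 78/6 = 13
te_J = (9 + 4·12 + 15)/6 = 72/6 = 12

Forward pass:
ES_A = 0; EF_A = 5
ES_B = 0; EF_B = 8
ES_C = 0; EF_C = 12
ES_D = 0; EF_D = 11
ES_E = max(EF_A=5, EF_B=8) = 8; EF_E = 8+9 = 17
ES_F = max(EF_C=12, EF_D=11) = 12; EF_F = 12+7 = 19
ES_G = max(EF_C=12, EF_E=17) = 17; EF_G = 17+2 = 19
ES_H = max(EF_F=19, EF_G=19) = 19; EF_H = 19+5 = 24
ES_I = 17; EF_I = 17+13 = 30
ES_J = max(EF_G=19, EF_H=24, EF_I=30) = 30; EF_J = 30+12 = 42
Expected project duration μ = 42 days. Critical path: B → E → I → J.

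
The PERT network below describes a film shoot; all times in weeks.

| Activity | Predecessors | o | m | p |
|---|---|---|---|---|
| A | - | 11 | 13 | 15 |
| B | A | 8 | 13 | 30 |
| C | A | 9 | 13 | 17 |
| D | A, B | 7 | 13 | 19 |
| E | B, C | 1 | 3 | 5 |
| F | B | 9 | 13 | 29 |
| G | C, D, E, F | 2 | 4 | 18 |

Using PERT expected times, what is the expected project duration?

te_A = (11 + 4·13 + 15)/6 = 78/6 = 13
te_B = (8 + 4·13 + 30)/6 = 90/6 = 15
te_C = (9 + 4·13 + 17)/6 = 78/6 = 13
te_D = (7 + 4·13 + 19)/6 = 78/6 = 13
te_E = (1 + 4·3 + 5)/6 = 18/6 = 3
te_F = (9 + 4·13 + 29)/6 = 90/6 = 15
te_G = (2 + 4·4 + 18)/6 = 36/6 = 6

Forward pass:
ES_A = 0; EF_A = 13
ES_B = 13; EF_B = 13+15 = 28
ES_C = 13; EF_C = 13+13 = 26
ES_D = max(EF_A=13, EF_B=28) = 28; EF_D = 28+13 = 41
ES_E = max(EF_B=28, EF_C=26) = 28; EF_E = 28+3 = 31
ES_F = 28; EF_F = 28+15 = 43
ES_G = max(EF_C=26, EF_D=41, EF_E=31, EF_F=43) = 43; EF_G = 43+6 = 49
Expected project duration μ = 49 weeks. Critical path: A → B → F → G.

49 weeks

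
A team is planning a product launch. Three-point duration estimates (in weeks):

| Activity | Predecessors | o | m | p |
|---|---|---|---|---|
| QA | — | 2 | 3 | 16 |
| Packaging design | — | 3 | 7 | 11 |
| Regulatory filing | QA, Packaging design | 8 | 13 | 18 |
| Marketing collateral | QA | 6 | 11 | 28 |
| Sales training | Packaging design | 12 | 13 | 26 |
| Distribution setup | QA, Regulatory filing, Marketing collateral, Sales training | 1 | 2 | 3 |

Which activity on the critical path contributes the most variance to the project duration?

Sales training

te_QA = (2 + 4·3 + 16)/6 = 30/6 = 5; σ²_QA = ((16−2)/6)² = 5.444
te_Packaging design = (3 + 4·7 + 11)/6 = 42/6 = 7; σ²_Packaging design = ((11−3)/6)² = 1.778
te_Regulatory filing = (8 + 4·13 + 18)/6 = 78/6 = 13; σ²_Regulatory filing = ((18−8)/6)² = 2.778
te_Marketing collateral = (6 + 4·11 + 28)/6 = 78/6 = 13; σ²_Marketing collateral = ((28−6)/6)² = 13.444
te_Sales training = (12 + 4·13 + 26)/6 = 90/6 = 15; σ²_Sales training = ((26−12)/6)² = 5.444
te_Distribution setup = (1 + 4·2 + 3)/6 = 12/6 = 2; σ²_Distribution setup = ((3−1)/6)² = 0.111

Forward pass:
ES_QA = 0; EF_QA = 5
ES_Packaging design = 0; EF_Packaging design = 7
ES_Regulatory filing = max(EF_QA=5, EF_Packaging design=7) = 7; EF_Regulatory filing = 7+13 = 20
ES_Marketing collateral = 5; EF_Marketing collateral = 5+13 = 18
ES_Sales training = 7; EF_Sales training = 7+15 = 22
ES_Distribution setup = max(EF_QA=5, EF_Regulatory filing=20, EF_Marketing collateral=18, EF_Sales training=22) = 22; EF_Distribution setup = 22+2 = 24
Expected project duration μ = 24 weeks. Critical path: Packaging design → Sales training → Distribution setup.

Variances on critical path: σ²_Packaging design=1.778, σ²_Sales training=5.444, σ²_Distribution setup=0.111.
Largest is σ²_Sales training = 5.444.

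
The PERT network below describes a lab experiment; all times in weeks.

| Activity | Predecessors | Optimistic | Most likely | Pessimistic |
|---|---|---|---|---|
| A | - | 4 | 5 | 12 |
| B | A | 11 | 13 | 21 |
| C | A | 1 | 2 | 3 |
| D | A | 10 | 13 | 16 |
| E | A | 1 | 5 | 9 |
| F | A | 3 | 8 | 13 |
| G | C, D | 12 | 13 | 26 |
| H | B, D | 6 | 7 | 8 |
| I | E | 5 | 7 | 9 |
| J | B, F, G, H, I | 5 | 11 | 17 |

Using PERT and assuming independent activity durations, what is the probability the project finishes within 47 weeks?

0.716

te_A = (4 + 4·5 + 12)/6 = 36/6 = 6; σ²_A = ((12−4)/6)² = 1.778
te_B = (11 + 4·13 + 21)/6 = 84/6 = 14; σ²_B = ((21−11)/6)² = 2.778
te_C = (1 + 4·2 + 3)/6 = 12/6 = 2; σ²_C = ((3−1)/6)² = 0.111
te_D = (10 + 4·13 + 16)/6 = 78/6 = 13; σ²_D = ((16−10)/6)² = 1.000
te_E = (1 + 4·5 + 9)/6 = 30/6 = 5; σ²_E = ((9−1)/6)² = 1.778
te_F = (3 + 4·8 + 13)/6 = 48/6 = 8; σ²_F = ((13−3)/6)² = 2.778
te_G = (12 + 4·13 + 26)/6 = 90/6 = 15; σ²_G = ((26−12)/6)² = 5.444
te_H = (6 + 4·7 + 8)/6 = 42/6 = 7; σ²_H = ((8−6)/6)² = 0.111
te_I = (5 + 4·7 + 9)/6 = 42/6 = 7; σ²_I = ((9−5)/6)² = 0.444
te_J = (5 + 4·11 + 17)/6 = 66/6 = 11; σ²_J = ((17−5)/6)² = 4.000

Forward pass:
ES_A = 0; EF_A = 6
ES_B = 6; EF_B = 6+14 = 20
ES_C = 6; EF_C = 6+2 = 8
ES_D = 6; EF_D = 6+13 = 19
ES_E = 6; EF_E = 6+5 = 11
ES_F = 6; EF_F = 6+8 = 14
ES_G = max(EF_C=8, EF_D=19) = 19; EF_G = 19+15 = 34
ES_H = max(EF_B=20, EF_D=19) = 20; EF_H = 20+7 = 27
ES_I = 11; EF_I = 11+7 = 18
ES_J = max(EF_B=20, EF_F=14, EF_G=34, EF_H=27, EF_I=18) = 34; EF_J = 34+11 = 45
Expected project duration μ = 45 weeks. Critical path: A → D → G → J.

Variance along critical path = 1.778 + 1.000 + 5.444 + 4.000 = 12.222; σ = √12.222 = 3.496 weeks.
Z = (47 − 45) / 3.496 = 0.572
P(T ≤ 47) = Φ(0.572) ≈ 0.716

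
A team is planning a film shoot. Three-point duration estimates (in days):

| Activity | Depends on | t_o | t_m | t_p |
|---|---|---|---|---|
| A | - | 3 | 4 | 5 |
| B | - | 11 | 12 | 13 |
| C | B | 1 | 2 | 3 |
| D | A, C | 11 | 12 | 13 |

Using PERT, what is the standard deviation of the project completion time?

0.58 days

te_A = (3 + 4·4 + 5)/6 = 24/6 = 4; σ²_A = ((5−3)/6)² = 0.111
te_B = (11 + 4·12 + 13)/6 = 72/6 = 12; σ²_B = ((13−11)/6)² = 0.111
te_C = (1 + 4·2 + 3)/6 = 12/6 = 2; σ²_C = ((3−1)/6)² = 0.111
te_D = (11 + 4·12 + 13)/6 = 72/6 = 12; σ²_D = ((13−11)/6)² = 0.111

Forward pass:
ES_A = 0; EF_A = 4
ES_B = 0; EF_B = 12
ES_C = 12; EF_C = 12+2 = 14
ES_D = max(EF_A=4, EF_C=14) = 14; EF_D = 14+12 = 26
Expected project duration μ = 26 days. Critical path: B → C → D.

Variance along critical path = 0.111 + 0.111 + 0.111 = 0.333
σ = √0.333 = 0.577 days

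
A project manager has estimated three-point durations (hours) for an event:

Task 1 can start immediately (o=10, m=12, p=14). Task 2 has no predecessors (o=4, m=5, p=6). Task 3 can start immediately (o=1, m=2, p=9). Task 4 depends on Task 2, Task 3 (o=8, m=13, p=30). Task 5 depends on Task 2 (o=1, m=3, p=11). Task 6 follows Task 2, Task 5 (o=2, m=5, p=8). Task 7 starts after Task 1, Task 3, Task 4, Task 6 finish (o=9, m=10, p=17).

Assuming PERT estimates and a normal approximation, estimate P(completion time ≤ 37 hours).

0.937

te_Task 1 = (10 + 4·12 + 14)/6 = 72/6 = 12; σ²_Task 1 = ((14−10)/6)² = 0.444
te_Task 2 = (4 + 4·5 + 6)/6 = 30/6 = 5; σ²_Task 2 = ((6−4)/6)² = 0.111
te_Task 3 = (1 + 4·2 + 9)/6 = 18/6 = 3; σ²_Task 3 = ((9−1)/6)² = 1.778
te_Task 4 = (8 + 4·13 + 30)/6 = 90/6 = 15; σ²_Task 4 = ((30−8)/6)² = 13.444
te_Task 5 = (1 + 4·3 + 11)/6 = 24/6 = 4; σ²_Task 5 = ((11−1)/6)² = 2.778
te_Task 6 = (2 + 4·5 + 8)/6 = 30/6 = 5; σ²_Task 6 = ((8−2)/6)² = 1.000
te_Task 7 = (9 + 4·10 + 17)/6 = 66/6 = 11; σ²_Task 7 = ((17−9)/6)² = 1.778

Forward pass:
ES_Task 1 = 0; EF_Task 1 = 12
ES_Task 2 = 0; EF_Task 2 = 5
ES_Task 3 = 0; EF_Task 3 = 3
ES_Task 4 = max(EF_Task 2=5, EF_Task 3=3) = 5; EF_Task 4 = 5+15 = 20
ES_Task 5 = 5; EF_Task 5 = 5+4 = 9
ES_Task 6 = max(EF_Task 2=5, EF_Task 5=9) = 9; EF_Task 6 = 9+5 = 14
ES_Task 7 = max(EF_Task 1=12, EF_Task 3=3, EF_Task 4=20, EF_Task 6=14) = 20; EF_Task 7 = 20+11 = 31
Expected project duration μ = 31 hours. Critical path: Task 2 → Task 4 → Task 7.

Variance along critical path = 0.111 + 13.444 + 1.778 = 15.333; σ = √15.333 = 3.916 hours.
Z = (37 − 31) / 3.916 = 1.532
P(T ≤ 37) = Φ(1.532) ≈ 0.937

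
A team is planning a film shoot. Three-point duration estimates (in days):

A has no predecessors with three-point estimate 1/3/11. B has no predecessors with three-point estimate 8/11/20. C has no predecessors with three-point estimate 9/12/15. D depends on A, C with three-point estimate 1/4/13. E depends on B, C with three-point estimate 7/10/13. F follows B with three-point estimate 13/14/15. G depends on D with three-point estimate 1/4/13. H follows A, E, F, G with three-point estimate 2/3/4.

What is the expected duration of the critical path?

te_A = (1 + 4·3 + 11)/6 = 24/6 = 4
te_B = (8 + 4·11 + 20)/6 = 72/6 = 12
te_C = (9 + 4·12 + 15)/6 = 72/6 = 12
te_D = (1 + 4·4 + 13)/6 = 30/6 = 5
te_E = (7 + 4·10 + 13)/6 = 60/6 = 10
te_F = (13 + 4·14 + 15)/6 = 84/6 = 14
te_G = (1 + 4·4 + 13)/6 = 30/6 = 5
te_H = (2 + 4·3 + 4)/6 = 18/6 = 3

Forward pass:
ES_A = 0; EF_A = 4
ES_B = 0; EF_B = 12
ES_C = 0; EF_C = 12
ES_D = max(EF_A=4, EF_C=12) = 12; EF_D = 12+5 = 17
ES_E = max(EF_B=12, EF_C=12) = 12; EF_E = 12+10 = 22
ES_F = 12; EF_F = 12+14 = 26
ES_G = 17; EF_G = 17+5 = 22
ES_H = max(EF_A=4, EF_E=22, EF_F=26, EF_G=22) = 26; EF_H = 26+3 = 29
Expected project duration μ = 29 days. Critical path: B → F → H.

29 days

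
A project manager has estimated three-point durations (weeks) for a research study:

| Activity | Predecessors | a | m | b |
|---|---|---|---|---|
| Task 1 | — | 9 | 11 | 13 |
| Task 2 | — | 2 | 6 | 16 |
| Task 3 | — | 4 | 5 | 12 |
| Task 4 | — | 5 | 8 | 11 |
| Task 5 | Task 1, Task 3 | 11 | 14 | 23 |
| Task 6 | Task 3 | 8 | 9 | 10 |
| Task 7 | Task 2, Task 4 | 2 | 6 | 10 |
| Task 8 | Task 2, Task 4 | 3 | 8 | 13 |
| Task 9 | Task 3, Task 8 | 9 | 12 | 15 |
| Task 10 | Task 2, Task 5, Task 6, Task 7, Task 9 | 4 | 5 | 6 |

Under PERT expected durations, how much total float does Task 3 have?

7 weeks

te_Task 1 = (9 + 4·11 + 13)/6 = 66/6 = 11
te_Task 2 = (2 + 4·6 + 16)/6 = 42/6 = 7
te_Task 3 = (4 + 4·5 + 12)/6 = 36/6 = 6
te_Task 4 = (5 + 4·8 + 11)/6 = 48/6 = 8
te_Task 5 = (11 + 4·14 + 23)/6 = 90/6 = 15
te_Task 6 = (8 + 4·9 + 10)/6 = 54/6 = 9
te_Task 7 = (2 + 4·6 + 10)/6 = 36/6 = 6
te_Task 8 = (3 + 4·8 + 13)/6 = 48/6 = 8
te_Task 9 = (9 + 4·12 + 15)/6 = 72/6 = 12
te_Task 10 = (4 + 4·5 + 6)/6 = 30/6 = 5

Forward pass:
ES_Task 1 = 0; EF_Task 1 = 11
ES_Task 2 = 0; EF_Task 2 = 7
ES_Task 3 = 0; EF_Task 3 = 6
ES_Task 4 = 0; EF_Task 4 = 8
ES_Task 5 = max(EF_Task 1=11, EF_Task 3=6) = 11; EF_Task 5 = 11+15 = 26
ES_Task 6 = 6; EF_Task 6 = 6+9 = 15
ES_Task 7 = max(EF_Task 2=7, EF_Task 4=8) = 8; EF_Task 7 = 8+6 = 14
ES_Task 8 = max(EF_Task 2=7, EF_Task 4=8) = 8; EF_Task 8 = 8+8 = 16
ES_Task 9 = max(EF_Task 3=6, EF_Task 8=16) = 16; EF_Task 9 = 16+12 = 28
ES_Task 10 = max(EF_Task 2=7, EF_Task 5=26, EF_Task 6=15, EF_Task 7=14, EF_Task 9=28) = 28; EF_Task 10 = 28+5 = 33
Expected project duration μ = 33 weeks. Critical path: Task 4 → Task 8 → Task 9 → Task 10.

Backward pass:
LF_Task 10 = 33; LS_Task 10 = 33−5 = 28
LF_Task 9 = LS_Task 10 = 28; LS_Task 9 = 28−12 = 16
LF_Task 8 = LS_Task 9 = 16; LS_Task 8 = 16−8 = 8
LF_Task 7 = LS_Task 10 = 28; LS_Task 7 = 28−6 = 22
LF_Task 6 = LS_Task 10 = 28; LS_Task 6 = 28−9 = 19
LF_Task 5 = LS_Task 10 = 28; LS_Task 5 = 28−15 = 13
LF_Task 4 = min(LS_Task 7=22, LS_Task 8=8) = 8; LS_Task 4 = 8−8 = 0
LF_Task 3 = min(LS_Task 5=13, LS_Task 6=19, LS_Task 9=16) = 13; LS_Task 3 = 13−6 = 7
LF_Task 2 = min(LS_Task 7=22, LS_Task 8=8, LS_Task 10=28) = 8; LS_Task 2 = 8−7 = 1
LF_Task 1 = LS_Task 5 = 13; LS_Task 1 = 13−11 = 2
Slack_Task 3 = LS_Task 3 − ES_Task 3 = 7 − 0 = 7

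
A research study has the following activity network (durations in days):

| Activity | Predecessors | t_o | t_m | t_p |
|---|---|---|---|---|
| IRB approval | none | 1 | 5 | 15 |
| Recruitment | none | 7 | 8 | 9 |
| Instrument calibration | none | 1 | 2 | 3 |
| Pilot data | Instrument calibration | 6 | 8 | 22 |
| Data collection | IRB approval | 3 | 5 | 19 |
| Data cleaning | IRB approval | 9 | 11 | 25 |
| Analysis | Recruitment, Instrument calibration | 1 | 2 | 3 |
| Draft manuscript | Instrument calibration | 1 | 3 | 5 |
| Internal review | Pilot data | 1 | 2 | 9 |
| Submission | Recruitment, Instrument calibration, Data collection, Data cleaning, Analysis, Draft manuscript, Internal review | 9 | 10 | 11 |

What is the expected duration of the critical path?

te_IRB approval = (1 + 4·5 + 15)/6 = 36/6 = 6
te_Recruitment = (7 + 4·8 + 9)/6 = 48/6 = 8
te_Instrument calibration = (1 + 4·2 + 3)/6 = 12/6 = 2
te_Pilot data = (6 + 4·8 + 22)/6 = 60/6 = 10
te_Data collection = (3 + 4·5 + 19)/6 = 42/6 = 7
te_Data cleaning = (9 + 4·11 + 25)/6 = 78/6 = 13
te_Analysis = (1 + 4·2 + 3)/6 = 12/6 = 2
te_Draft manuscript = (1 + 4·3 + 5)/6 = 18/6 = 3
te_Internal review = (1 + 4·2 + 9)/6 = 18/6 = 3
te_Submission = (9 + 4·10 + 11)/6 = 60/6 = 10

Forward pass:
ES_IRB approval = 0; EF_IRB approval = 6
ES_Recruitment = 0; EF_Recruitment = 8
ES_Instrument calibration = 0; EF_Instrument calibration = 2
ES_Pilot data = 2; EF_Pilot data = 2+10 = 12
ES_Data collection = 6; EF_Data collection = 6+7 = 13
ES_Data cleaning = 6; EF_Data cleaning = 6+13 = 19
ES_Analysis = max(EF_Recruitment=8, EF_Instrument calibration=2) = 8; EF_Analysis = 8+2 = 10
ES_Draft manuscript = 2; EF_Draft manuscript = 2+3 = 5
ES_Internal review = 12; EF_Internal review = 12+3 = 15
ES_Submission = max(EF_Recruitment=8, EF_Instrument calibration=2, EF_Data collection=13, EF_Data cleaning=19, EF_Analysis=10, EF_Draft manuscript=5, EF_Internal review=15) = 19; EF_Submission = 19+10 = 29
Expected project duration μ = 29 days. Critical path: IRB approval → Data cleaning → Submission.

29 days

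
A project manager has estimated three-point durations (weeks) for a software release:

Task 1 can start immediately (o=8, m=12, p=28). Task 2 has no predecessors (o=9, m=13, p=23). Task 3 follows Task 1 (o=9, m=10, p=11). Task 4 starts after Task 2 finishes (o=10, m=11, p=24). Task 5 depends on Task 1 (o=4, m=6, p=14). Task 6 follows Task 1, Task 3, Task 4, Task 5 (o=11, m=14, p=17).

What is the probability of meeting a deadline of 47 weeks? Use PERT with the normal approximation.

0.959

te_Task 1 = (8 + 4·12 + 28)/6 = 84/6 = 14; σ²_Task 1 = ((28−8)/6)² = 11.111
te_Task 2 = (9 + 4·13 + 23)/6 = 84/6 = 14; σ²_Task 2 = ((23−9)/6)² = 5.444
te_Task 3 = (9 + 4·10 + 11)/6 = 60/6 = 10; σ²_Task 3 = ((11−9)/6)² = 0.111
te_Task 4 = (10 + 4·11 + 24)/6 = 78/6 = 13; σ²_Task 4 = ((24−10)/6)² = 5.444
te_Task 5 = (4 + 4·6 + 14)/6 = 42/6 = 7; σ²_Task 5 = ((14−4)/6)² = 2.778
te_Task 6 = (11 + 4·14 + 17)/6 = 84/6 = 14; σ²_Task 6 = ((17−11)/6)² = 1.000

Forward pass:
ES_Task 1 = 0; EF_Task 1 = 14
ES_Task 2 = 0; EF_Task 2 = 14
ES_Task 3 = 14; EF_Task 3 = 14+10 = 24
ES_Task 4 = 14; EF_Task 4 = 14+13 = 27
ES_Task 5 = 14; EF_Task 5 = 14+7 = 21
ES_Task 6 = max(EF_Task 1=14, EF_Task 3=24, EF_Task 4=27, EF_Task 5=21) = 27; EF_Task 6 = 27+14 = 41
Expected project duration μ = 41 weeks. Critical path: Task 2 → Task 4 → Task 6.

Variance along critical path = 5.444 + 5.444 + 1.000 = 11.889; σ = √11.889 = 3.448 weeks.
Z = (47 − 41) / 3.448 = 1.740
P(T ≤ 47) = Φ(1.740) ≈ 0.959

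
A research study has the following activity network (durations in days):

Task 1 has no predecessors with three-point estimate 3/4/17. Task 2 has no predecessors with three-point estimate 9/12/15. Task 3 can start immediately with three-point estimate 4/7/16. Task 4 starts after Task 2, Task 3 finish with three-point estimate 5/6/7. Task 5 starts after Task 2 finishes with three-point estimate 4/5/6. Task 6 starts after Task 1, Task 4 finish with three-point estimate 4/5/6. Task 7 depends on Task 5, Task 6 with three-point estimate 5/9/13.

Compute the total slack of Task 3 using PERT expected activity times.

te_Task 1 = (3 + 4·4 + 17)/6 = 36/6 = 6
te_Task 2 = (9 + 4·12 + 15)/6 = 72/6 = 12
te_Task 3 = (4 + 4·7 + 16)/6 = 48/6 = 8
te_Task 4 = (5 + 4·6 + 7)/6 = 36/6 = 6
te_Task 5 = (4 + 4·5 + 6)/6 = 30/6 = 5
te_Task 6 = (4 + 4·5 + 6)/6 = 30/6 = 5
te_Task 7 = (5 + 4·9 + 13)/6 = 54/6 = 9

Forward pass:
ES_Task 1 = 0; EF_Task 1 = 6
ES_Task 2 = 0; EF_Task 2 = 12
ES_Task 3 = 0; EF_Task 3 = 8
ES_Task 4 = max(EF_Task 2=12, EF_Task 3=8) = 12; EF_Task 4 = 12+6 = 18
ES_Task 5 = 12; EF_Task 5 = 12+5 = 17
ES_Task 6 = max(EF_Task 1=6, EF_Task 4=18) = 18; EF_Task 6 = 18+5 = 23
ES_Task 7 = max(EF_Task 5=17, EF_Task 6=23) = 23; EF_Task 7 = 23+9 = 32
Expected project duration μ = 32 days. Critical path: Task 2 → Task 4 → Task 6 → Task 7.

Backward pass:
LF_Task 7 = 32; LS_Task 7 = 32−9 = 23
LF_Task 6 = LS_Task 7 = 23; LS_Task 6 = 23−5 = 18
LF_Task 5 = LS_Task 7 = 23; LS_Task 5 = 23−5 = 18
LF_Task 4 = LS_Task 6 = 18; LS_Task 4 = 18−6 = 12
LF_Task 3 = LS_Task 4 = 12; LS_Task 3 = 12−8 = 4
LF_Task 2 = min(LS_Task 4=12, LS_Task 5=18) = 12; LS_Task 2 = 12−12 = 0
LF_Task 1 = LS_Task 6 = 18; LS_Task 1 = 18−6 = 12
Slack_Task 3 = LS_Task 3 − ES_Task 3 = 4 − 0 = 4

4 days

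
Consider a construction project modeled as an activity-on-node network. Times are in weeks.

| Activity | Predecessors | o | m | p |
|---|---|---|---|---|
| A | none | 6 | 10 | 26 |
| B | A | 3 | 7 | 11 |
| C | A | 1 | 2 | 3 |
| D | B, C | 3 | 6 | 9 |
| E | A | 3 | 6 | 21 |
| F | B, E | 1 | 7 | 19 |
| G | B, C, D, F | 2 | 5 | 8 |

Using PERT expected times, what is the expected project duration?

33 weeks

te_A = (6 + 4·10 + 26)/6 = 72/6 = 12
te_B = (3 + 4·7 + 11)/6 = 42/6 = 7
te_C = (1 + 4·2 + 3)/6 = 12/6 = 2
te_D = (3 + 4·6 + 9)/6 = 36/6 = 6
te_E = (3 + 4·6 + 21)/6 = 48/6 = 8
te_F = (1 + 4·7 + 19)/6 = 48/6 = 8
te_G = (2 + 4·5 + 8)/6 = 30/6 = 5

Forward pass:
ES_A = 0; EF_A = 12
ES_B = 12; EF_B = 12+7 = 19
ES_C = 12; EF_C = 12+2 = 14
ES_D = max(EF_B=19, EF_C=14) = 19; EF_D = 19+6 = 25
ES_E = 12; EF_E = 12+8 = 20
ES_F = max(EF_B=19, EF_E=20) = 20; EF_F = 20+8 = 28
ES_G = max(EF_B=19, EF_C=14, EF_D=25, EF_F=28) = 28; EF_G = 28+5 = 33
Expected project duration μ = 33 weeks. Critical path: A → E → F → G.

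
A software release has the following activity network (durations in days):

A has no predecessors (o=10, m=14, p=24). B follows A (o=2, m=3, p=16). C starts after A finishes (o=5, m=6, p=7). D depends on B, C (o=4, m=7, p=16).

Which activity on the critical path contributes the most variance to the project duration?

te_A = (10 + 4·14 + 24)/6 = 90/6 = 15; σ²_A = ((24−10)/6)² = 5.444
te_B = (2 + 4·3 + 16)/6 = 30/6 = 5; σ²_B = ((16−2)/6)² = 5.444
te_C = (5 + 4·6 + 7)/6 = 36/6 = 6; σ²_C = ((7−5)/6)² = 0.111
te_D = (4 + 4·7 + 16)/6 = 48/6 = 8; σ²_D = ((16−4)/6)² = 4.000

Forward pass:
ES_A = 0; EF_A = 15
ES_B = 15; EF_B = 15+5 = 20
ES_C = 15; EF_C = 15+6 = 21
ES_D = max(EF_B=20, EF_C=21) = 21; EF_D = 21+8 = 29
Expected project duration μ = 29 days. Critical path: A → C → D.

Variances on critical path: σ²_A=5.444, σ²_C=0.111, σ²_D=4.000.
Largest is σ²_A = 5.444.

A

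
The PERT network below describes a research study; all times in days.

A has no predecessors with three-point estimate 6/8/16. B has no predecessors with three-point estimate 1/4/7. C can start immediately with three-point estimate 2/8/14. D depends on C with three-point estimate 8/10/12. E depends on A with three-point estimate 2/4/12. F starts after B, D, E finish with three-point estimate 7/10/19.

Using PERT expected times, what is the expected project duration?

te_A = (6 + 4·8 + 16)/6 = 54/6 = 9
te_B = (1 + 4·4 + 7)/6 = 24/6 = 4
te_C = (2 + 4·8 + 14)/6 = 48/6 = 8
te_D = (8 + 4·10 + 12)/6 = 60/6 = 10
te_E = (2 + 4·4 + 12)/6 = 30/6 = 5
te_F = (7 + 4·10 + 19)/6 = 66/6 = 11

Forward pass:
ES_A = 0; EF_A = 9
ES_B = 0; EF_B = 4
ES_C = 0; EF_C = 8
ES_D = 8; EF_D = 8+10 = 18
ES_E = 9; EF_E = 9+5 = 14
ES_F = max(EF_B=4, EF_D=18, EF_E=14) = 18; EF_F = 18+11 = 29
Expected project duration μ = 29 days. Critical path: C → D → F.

29 days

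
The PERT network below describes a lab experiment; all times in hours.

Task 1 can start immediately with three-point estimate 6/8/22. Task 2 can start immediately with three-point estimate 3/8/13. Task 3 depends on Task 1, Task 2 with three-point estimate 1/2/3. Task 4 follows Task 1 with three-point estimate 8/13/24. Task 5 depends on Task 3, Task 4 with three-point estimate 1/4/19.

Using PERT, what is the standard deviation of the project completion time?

4.82 hours

te_Task 1 = (6 + 4·8 + 22)/6 = 60/6 = 10; σ²_Task 1 = ((22−6)/6)² = 7.111
te_Task 2 = (3 + 4·8 + 13)/6 = 48/6 = 8; σ²_Task 2 = ((13−3)/6)² = 2.778
te_Task 3 = (1 + 4·2 + 3)/6 = 12/6 = 2; σ²_Task 3 = ((3−1)/6)² = 0.111
te_Task 4 = (8 + 4·13 + 24)/6 = 84/6 = 14; σ²_Task 4 = ((24−8)/6)² = 7.111
te_Task 5 = (1 + 4·4 + 19)/6 = 36/6 = 6; σ²_Task 5 = ((19−1)/6)² = 9.000

Forward pass:
ES_Task 1 = 0; EF_Task 1 = 10
ES_Task 2 = 0; EF_Task 2 = 8
ES_Task 3 = max(EF_Task 1=10, EF_Task 2=8) = 10; EF_Task 3 = 10+2 = 12
ES_Task 4 = 10; EF_Task 4 = 10+14 = 24
ES_Task 5 = max(EF_Task 3=12, EF_Task 4=24) = 24; EF_Task 5 = 24+6 = 30
Expected project duration μ = 30 hours. Critical path: Task 1 → Task 4 → Task 5.

Variance along critical path = 7.111 + 7.111 + 9.000 = 23.222
σ = √23.222 = 4.819 hours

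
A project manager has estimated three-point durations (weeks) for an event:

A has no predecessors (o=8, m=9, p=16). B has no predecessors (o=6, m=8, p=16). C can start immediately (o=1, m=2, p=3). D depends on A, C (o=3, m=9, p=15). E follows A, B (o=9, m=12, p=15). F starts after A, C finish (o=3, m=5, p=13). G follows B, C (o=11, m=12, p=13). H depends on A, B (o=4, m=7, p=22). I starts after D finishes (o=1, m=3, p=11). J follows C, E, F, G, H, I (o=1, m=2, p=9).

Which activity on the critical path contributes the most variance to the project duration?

te_A = (8 + 4·9 + 16)/6 = 60/6 = 10; σ²_A = ((16−8)/6)² = 1.778
te_B = (6 + 4·8 + 16)/6 = 54/6 = 9; σ²_B = ((16−6)/6)² = 2.778
te_C = (1 + 4·2 + 3)/6 = 12/6 = 2; σ²_C = ((3−1)/6)² = 0.111
te_D = (3 + 4·9 + 15)/6 = 54/6 = 9; σ²_D = ((15−3)/6)² = 4.000
te_E = (9 + 4·12 + 15)/6 = 72/6 = 12; σ²_E = ((15−9)/6)² = 1.000
te_F = (3 + 4·5 + 13)/6 = 36/6 = 6; σ²_F = ((13−3)/6)² = 2.778
te_G = (11 + 4·12 + 13)/6 = 72/6 = 12; σ²_G = ((13−11)/6)² = 0.111
te_H = (4 + 4·7 + 22)/6 = 54/6 = 9; σ²_H = ((22−4)/6)² = 9.000
te_I = (1 + 4·3 + 11)/6 = 24/6 = 4; σ²_I = ((11−1)/6)² = 2.778
te_J = (1 + 4·2 + 9)/6 = 18/6 = 3; σ²_J = ((9−1)/6)² = 1.778

Forward pass:
ES_A = 0; EF_A = 10
ES_B = 0; EF_B = 9
ES_C = 0; EF_C = 2
ES_D = max(EF_A=10, EF_C=2) = 10; EF_D = 10+9 = 19
ES_E = max(EF_A=10, EF_B=9) = 10; EF_E = 10+12 = 22
ES_F = max(EF_A=10, EF_C=2) = 10; EF_F = 10+6 = 16
ES_G = max(EF_B=9, EF_C=2) = 9; EF_G = 9+12 = 21
ES_H = max(EF_A=10, EF_B=9) = 10; EF_H = 10+9 = 19
ES_I = 19; EF_I = 19+4 = 23
ES_J = max(EF_C=2, EF_E=22, EF_F=16, EF_G=21, EF_H=19, EF_I=23) = 23; EF_J = 23+3 = 26
Expected project duration μ = 26 weeks. Critical path: A → D → I → J.

Variances on critical path: σ²_A=1.778, σ²_D=4.000, σ²_I=2.778, σ²_J=1.778.
Largest is σ²_D = 4.000.

D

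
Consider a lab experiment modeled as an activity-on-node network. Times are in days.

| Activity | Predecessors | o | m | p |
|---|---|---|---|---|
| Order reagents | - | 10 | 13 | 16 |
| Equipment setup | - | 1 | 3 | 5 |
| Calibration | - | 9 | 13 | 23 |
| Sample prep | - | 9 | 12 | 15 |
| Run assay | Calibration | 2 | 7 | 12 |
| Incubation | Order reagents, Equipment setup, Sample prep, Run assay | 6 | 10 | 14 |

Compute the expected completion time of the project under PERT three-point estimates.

31 days

te_Order reagents = (10 + 4·13 + 16)/6 = 78/6 = 13
te_Equipment setup = (1 + 4·3 + 5)/6 = 18/6 = 3
te_Calibration = (9 + 4·13 + 23)/6 = 84/6 = 14
te_Sample prep = (9 + 4·12 + 15)/6 = 72/6 = 12
te_Run assay = (2 + 4·7 + 12)/6 = 42/6 = 7
te_Incubation = (6 + 4·10 + 14)/6 = 60/6 = 10

Forward pass:
ES_Order reagents = 0; EF_Order reagents = 13
ES_Equipment setup = 0; EF_Equipment setup = 3
ES_Calibration = 0; EF_Calibration = 14
ES_Sample prep = 0; EF_Sample prep = 12
ES_Run assay = 14; EF_Run assay = 14+7 = 21
ES_Incubation = max(EF_Order reagents=13, EF_Equipment setup=3, EF_Sample prep=12, EF_Run assay=21) = 21; EF_Incubation = 21+10 = 31
Expected project duration μ = 31 days. Critical path: Calibration → Run assay → Incubation.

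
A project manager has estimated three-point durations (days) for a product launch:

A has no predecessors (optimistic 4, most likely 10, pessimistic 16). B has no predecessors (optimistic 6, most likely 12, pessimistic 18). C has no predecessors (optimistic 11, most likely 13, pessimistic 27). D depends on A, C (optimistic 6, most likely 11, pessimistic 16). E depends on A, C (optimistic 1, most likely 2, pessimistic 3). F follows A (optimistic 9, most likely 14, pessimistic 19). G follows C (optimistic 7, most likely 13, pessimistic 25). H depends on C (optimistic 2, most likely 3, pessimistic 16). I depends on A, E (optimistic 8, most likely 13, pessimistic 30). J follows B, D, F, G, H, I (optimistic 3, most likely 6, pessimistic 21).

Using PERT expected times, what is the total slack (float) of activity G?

3 days

te_A = (4 + 4·10 + 16)/6 = 60/6 = 10
te_B = (6 + 4·12 + 18)/6 = 72/6 = 12
te_C = (11 + 4·13 + 27)/6 = 90/6 = 15
te_D = (6 + 4·11 + 16)/6 = 66/6 = 11
te_E = (1 + 4·2 + 3)/6 = 12/6 = 2
te_F = (9 + 4·14 + 19)/6 = 84/6 = 14
te_G = (7 + 4·13 + 25)/6 = 84/6 = 14
te_H = (2 + 4·3 + 16)/6 = 30/6 = 5
te_I = (8 + 4·13 + 30)/6 = 90/6 = 15
te_J = (3 + 4·6 + 21)/6 = 48/6 = 8

Forward pass:
ES_A = 0; EF_A = 10
ES_B = 0; EF_B = 12
ES_C = 0; EF_C = 15
ES_D = max(EF_A=10, EF_C=15) = 15; EF_D = 15+11 = 26
ES_E = max(EF_A=10, EF_C=15) = 15; EF_E = 15+2 = 17
ES_F = 10; EF_F = 10+14 = 24
ES_G = 15; EF_G = 15+14 = 29
ES_H = 15; EF_H = 15+5 = 20
ES_I = max(EF_A=10, EF_E=17) = 17; EF_I = 17+15 = 32
ES_J = max(EF_B=12, EF_D=26, EF_F=24, EF_G=29, EF_H=20, EF_I=32) = 32; EF_J = 32+8 = 40
Expected project duration μ = 40 days. Critical path: C → E → I → J.

Backward pass:
LF_J = 40; LS_J = 40−8 = 32
LF_I = LS_J = 32; LS_I = 32−15 = 17
LF_H = LS_J = 32; LS_H = 32−5 = 27
LF_G = LS_J = 32; LS_G = 32−14 = 18
LF_F = LS_J = 32; LS_F = 32−14 = 18
LF_E = LS_I = 17; LS_E = 17−2 = 15
LF_D = LS_J = 32; LS_D = 32−11 = 21
LF_C = min(LS_D=21, LS_E=15, LS_G=18, LS_H=27) = 15; LS_C = 15−15 = 0
LF_B = LS_J = 32; LS_B = 32−12 = 20
LF_A = min(LS_D=21, LS_E=15, LS_F=18, LS_I=17) = 15; LS_A = 15−10 = 5
Slack_G = LS_G − ES_G = 18 − 15 = 3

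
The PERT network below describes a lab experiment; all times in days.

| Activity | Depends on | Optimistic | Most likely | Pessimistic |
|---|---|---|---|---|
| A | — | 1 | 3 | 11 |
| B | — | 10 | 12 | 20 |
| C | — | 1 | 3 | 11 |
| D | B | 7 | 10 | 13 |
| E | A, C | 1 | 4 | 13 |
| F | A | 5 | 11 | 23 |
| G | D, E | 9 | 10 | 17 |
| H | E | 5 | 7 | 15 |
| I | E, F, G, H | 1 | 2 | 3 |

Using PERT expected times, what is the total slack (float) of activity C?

te_A = (1 + 4·3 + 11)/6 = 24/6 = 4
te_B = (10 + 4·12 + 20)/6 = 78/6 = 13
te_C = (1 + 4·3 + 11)/6 = 24/6 = 4
te_D = (7 + 4·10 + 13)/6 = 60/6 = 10
te_E = (1 + 4·4 + 13)/6 = 30/6 = 5
te_F = (5 + 4·11 + 23)/6 = 72/6 = 12
te_G = (9 + 4·10 + 17)/6 = 66/6 = 11
te_H = (5 + 4·7 + 15)/6 = 48/6 = 8
te_I = (1 + 4·2 + 3)/6 = 12/6 = 2

Forward pass:
ES_A = 0; EF_A = 4
ES_B = 0; EF_B = 13
ES_C = 0; EF_C = 4
ES_D = 13; EF_D = 13+10 = 23
ES_E = max(EF_A=4, EF_C=4) = 4; EF_E = 4+5 = 9
ES_F = 4; EF_F = 4+12 = 16
ES_G = max(EF_D=23, EF_E=9) = 23; EF_G = 23+11 = 34
ES_H = 9; EF_H = 9+8 = 17
ES_I = max(EF_E=9, EF_F=16, EF_G=34, EF_H=17) = 34; EF_I = 34+2 = 36
Expected project duration μ = 36 days. Critical path: B → D → G → I.

Backward pass:
LF_I = 36; LS_I = 36−2 = 34
LF_H = LS_I = 34; LS_H = 34−8 = 26
LF_G = LS_I = 34; LS_G = 34−11 = 23
LF_F = LS_I = 34; LS_F = 34−12 = 22
LF_E = min(LS_G=23, LS_H=26, LS_I=34) = 23; LS_E = 23−5 = 18
LF_D = LS_G = 23; LS_D = 23−10 = 13
LF_C = LS_E = 18; LS_C = 18−4 = 14
LF_B = LS_D = 13; LS_B = 13−13 = 0
LF_A = min(LS_E=18, LS_F=22) = 18; LS_A = 18−4 = 14
Slack_C = LS_C − ES_C = 14 − 0 = 14

14 days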